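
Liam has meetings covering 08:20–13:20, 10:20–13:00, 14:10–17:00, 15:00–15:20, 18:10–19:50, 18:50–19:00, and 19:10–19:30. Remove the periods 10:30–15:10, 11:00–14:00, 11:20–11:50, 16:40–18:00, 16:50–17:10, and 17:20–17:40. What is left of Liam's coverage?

08:20–10:30, 15:10–16:40, 18:10–19:50

A, merged: 08:20–13:20, 14:10–17:00, 18:10–19:50.
B, merged: 10:30–15:10, 16:40–18:00.
08:20–13:20 \ B = 08:20–10:30.
14:10–17:00 \ B = 15:10–16:40.
18:10–19:50: nothing removed.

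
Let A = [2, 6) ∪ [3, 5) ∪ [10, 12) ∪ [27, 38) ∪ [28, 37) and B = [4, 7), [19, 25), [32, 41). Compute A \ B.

[2, 4) ∪ [10, 12) ∪ [27, 32)

A, merged: [2, 6), [10, 12), [27, 38).
[2, 6) with B removed leaves [2, 4).
[10, 12) is untouched.
[27, 38) with B removed leaves [27, 32).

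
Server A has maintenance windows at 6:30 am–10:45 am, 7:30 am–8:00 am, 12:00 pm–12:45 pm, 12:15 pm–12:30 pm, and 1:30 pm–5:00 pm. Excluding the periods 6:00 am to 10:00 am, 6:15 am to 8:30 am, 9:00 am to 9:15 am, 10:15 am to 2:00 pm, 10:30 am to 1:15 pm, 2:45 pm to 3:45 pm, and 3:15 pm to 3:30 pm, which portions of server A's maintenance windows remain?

A, merged: 6:30 am-10:45 am, 12:00 pm-12:45 pm, 1:30 pm-5:00 pm.
B, merged: 6:00 am-10:00 am, 10:15 am-2:00 pm, 2:45 pm-3:45 pm.
6:30 am-10:45 am \ B = 10:00 am-10:15 am.
12:00 pm-12:45 pm: entirely removed.
1:30 pm-5:00 pm \ B = 2:00 pm-2:45 pm, 3:45 pm-5:00 pm.

10:00 am-10:15 am, 2:00 pm-2:45 pm, 3:45 pm-5:00 pm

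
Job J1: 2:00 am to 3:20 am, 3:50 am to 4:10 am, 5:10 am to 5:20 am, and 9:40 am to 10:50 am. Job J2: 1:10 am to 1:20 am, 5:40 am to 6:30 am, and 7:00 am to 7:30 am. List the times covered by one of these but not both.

A but not B: 2:00 am–3:20 am, 3:50 am–4:10 am, 5:10 am–5:20 am, 9:40 am–10:50 am.
B but not A: 1:10 am–1:20 am, 5:40 am–6:30 am, 7:00 am–7:30 am.
Combining gives A △ B.

1:10 am–1:20 am, 2:00 am–3:20 am, 3:50 am–4:10 am, 5:10 am–5:20 am, 5:40 am–6:30 am, 7:00 am–7:30 am, 9:40 am–10:50 am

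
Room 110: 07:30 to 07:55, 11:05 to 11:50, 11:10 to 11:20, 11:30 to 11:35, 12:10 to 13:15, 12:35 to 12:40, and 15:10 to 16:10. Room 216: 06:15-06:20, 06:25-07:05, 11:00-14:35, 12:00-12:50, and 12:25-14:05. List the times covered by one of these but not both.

06:15–06:20, 06:25–07:05, 07:30–07:55, 11:00–11:05, 11:50–12:10, 13:15–14:35, 15:10–16:10

First set merges to 07:30–07:55, 11:05–11:50, 12:10–13:15, 15:10–16:10.
Second set merges to 06:15–06:20, 06:25–07:05, 11:00–14:35.
A \ B = 07:30–07:55, 15:10–16:10.
B \ A = 06:15–06:20, 06:25–07:05, 11:00–11:05, 11:50–12:10, 13:15–14:35.
Union of the two gives the symmetric difference.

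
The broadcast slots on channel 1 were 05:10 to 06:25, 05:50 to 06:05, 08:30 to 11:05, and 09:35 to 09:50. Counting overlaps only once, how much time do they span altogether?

3 h 50 min

Merged: 05:10–06:25, 08:30–11:05.
Lengths: 1 h 15 min + 2 h 35 min = 3 h 50 min.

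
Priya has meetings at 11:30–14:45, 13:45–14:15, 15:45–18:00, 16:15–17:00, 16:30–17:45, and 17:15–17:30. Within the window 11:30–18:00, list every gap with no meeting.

The merged coverage is 11:30-14:45, 15:45-18:00.
Complement within 11:30-18:00: 14:45-15:45.

14:45-15:45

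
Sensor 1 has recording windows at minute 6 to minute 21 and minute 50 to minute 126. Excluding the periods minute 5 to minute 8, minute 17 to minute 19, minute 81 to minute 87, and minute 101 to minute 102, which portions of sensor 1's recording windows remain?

minute 8 to minute 17, minute 19 to minute 21, minute 50 to minute 81, minute 87 to minute 101, minute 102 to minute 126

minute 6 to minute 21 \ B = minute 8 to minute 17, minute 19 to minute 21.
minute 50 to minute 126 \ B = minute 50 to minute 81, minute 87 to minute 101, minute 102 to minute 126.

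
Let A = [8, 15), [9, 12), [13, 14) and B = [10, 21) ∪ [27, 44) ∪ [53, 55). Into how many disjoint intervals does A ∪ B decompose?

3

Merge the first list: [8, 15).
A ∪ B = [8, 21), [27, 44), [53, 55).
That is 3 disjoint pieces.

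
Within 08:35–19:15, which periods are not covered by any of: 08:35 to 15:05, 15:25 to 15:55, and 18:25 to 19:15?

After merging, the occupied span is 08:35-15:05, 15:25-15:55, 18:25-19:15.
Uncovered inside 08:35-19:15: 15:05-15:25, 15:55-18:25.

15:05-15:25, 15:55-18:25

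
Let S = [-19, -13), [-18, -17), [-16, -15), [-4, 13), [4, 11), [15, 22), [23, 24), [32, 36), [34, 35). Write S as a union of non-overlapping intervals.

[-18, -17) overlaps/touches [-19, -13) → extend to [-19, -13).
[-16, -15) overlaps/touches [-19, -13) → extend to [-19, -13).
[-4, 13) is disjoint → start new block.
[4, 11) overlaps/touches [-4, 13) → extend to [-4, 13).
[15, 22) is disjoint → start new block.
[23, 24) is disjoint → start new block.
[32, 36) is disjoint → start new block.
[34, 35) overlaps/touches [32, 36) → extend to [32, 36).

[-19, -13) ∪ [-4, 13) ∪ [15, 22) ∪ [23, 24) ∪ [32, 36)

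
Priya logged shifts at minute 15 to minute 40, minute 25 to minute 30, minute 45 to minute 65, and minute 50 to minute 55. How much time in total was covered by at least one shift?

Merged: minute 15 to minute 40, minute 45 to minute 65.
Lengths: 25 minutes + 20 minutes = 45 minutes.

45 minutes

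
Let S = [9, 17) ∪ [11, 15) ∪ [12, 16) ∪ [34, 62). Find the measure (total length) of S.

36

Merged: [9, 17), [34, 62).
Lengths: 8 + 28 = 36.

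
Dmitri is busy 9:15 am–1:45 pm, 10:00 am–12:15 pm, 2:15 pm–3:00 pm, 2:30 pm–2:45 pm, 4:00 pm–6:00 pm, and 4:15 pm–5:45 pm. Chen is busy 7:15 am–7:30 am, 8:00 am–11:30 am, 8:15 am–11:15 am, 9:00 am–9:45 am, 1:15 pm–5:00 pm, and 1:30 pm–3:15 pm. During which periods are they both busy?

9:15 am–11:30 am, 1:15 pm–1:45 pm, 2:15 pm–3:00 pm, 4:00 pm–5:00 pm

Merge the first list: 9:15 am–1:45 pm, 2:15 pm–3:00 pm, 4:00 pm–6:00 pm.
Merge the second list: 7:15 am–7:30 am, 8:00 am–11:30 am, 1:15 pm–5:00 pm.
9:15 am–1:45 pm ∩ B → 9:15 am–11:30 am, 1:15 pm–1:45 pm.
2:15 pm–3:00 pm ∩ B → 2:15 pm–3:00 pm.
4:00 pm–6:00 pm ∩ B → 4:00 pm–5:00 pm.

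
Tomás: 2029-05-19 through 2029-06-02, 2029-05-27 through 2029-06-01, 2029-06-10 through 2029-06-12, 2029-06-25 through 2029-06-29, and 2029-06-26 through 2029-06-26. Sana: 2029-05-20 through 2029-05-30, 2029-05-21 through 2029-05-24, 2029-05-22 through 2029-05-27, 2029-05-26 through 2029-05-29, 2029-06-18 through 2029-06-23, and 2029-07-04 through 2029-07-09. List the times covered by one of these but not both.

2029-05-19 through 2029-05-19, 2029-05-31 through 2029-06-02, 2029-06-10 through 2029-06-12, 2029-06-18 through 2029-06-23, 2029-06-25 through 2029-06-29, 2029-07-04 through 2029-07-09

First set merges to 2029-05-19 through 2029-06-02, 2029-06-10 through 2029-06-12, 2029-06-25 through 2029-06-29.
Second set merges to 2029-05-20 through 2029-05-30, 2029-06-18 through 2029-06-23, 2029-07-04 through 2029-07-09.
Only in the first: 2029-05-19 through 2029-05-19, 2029-05-31 through 2029-06-02, 2029-06-10 through 2029-06-12, 2029-06-25 through 2029-06-29.
Only in the second: 2029-06-18 through 2029-06-23, 2029-07-04 through 2029-07-09.
Together these are the periods covered by exactly one.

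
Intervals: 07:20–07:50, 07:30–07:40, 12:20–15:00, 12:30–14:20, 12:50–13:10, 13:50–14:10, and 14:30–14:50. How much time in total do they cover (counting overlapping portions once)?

Merged: 07:20–07:50, 12:20–15:00.
Lengths: 30 min + 2 h 40 min = 3 h 10 min.

3 h 10 min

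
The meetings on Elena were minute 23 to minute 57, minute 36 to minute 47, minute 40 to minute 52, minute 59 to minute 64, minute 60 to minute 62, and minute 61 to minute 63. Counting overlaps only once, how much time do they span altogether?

Merged: minute 23 to minute 57, minute 59 to minute 64.
Lengths: 34 minutes + 5 minutes = 39 minutes.

39 minutes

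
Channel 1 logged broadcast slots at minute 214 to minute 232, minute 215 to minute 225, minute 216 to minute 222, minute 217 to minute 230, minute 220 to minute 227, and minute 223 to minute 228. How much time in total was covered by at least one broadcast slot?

Merged: minute 214 to minute 232.
Length: 18 minutes.

18 minutes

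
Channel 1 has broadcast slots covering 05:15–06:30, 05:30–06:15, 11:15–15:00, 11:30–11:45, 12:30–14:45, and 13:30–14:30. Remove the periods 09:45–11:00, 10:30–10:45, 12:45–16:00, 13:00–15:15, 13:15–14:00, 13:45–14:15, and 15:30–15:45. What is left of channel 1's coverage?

05:15-06:30, 11:15-12:45

A, merged: 05:15-06:30, 11:15-15:00.
B, merged: 09:45-11:00, 12:45-16:00.
05:15-06:30: no B overlap → unchanged.
11:15-15:00 minus B → 11:15-12:45.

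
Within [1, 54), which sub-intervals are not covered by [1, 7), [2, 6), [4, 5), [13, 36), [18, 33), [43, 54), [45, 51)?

[7, 13) ∪ [36, 43)

Covered (merged): [1, 7), [13, 36), [43, 54).
Uncovered inside [1, 54): [7, 13), [36, 43).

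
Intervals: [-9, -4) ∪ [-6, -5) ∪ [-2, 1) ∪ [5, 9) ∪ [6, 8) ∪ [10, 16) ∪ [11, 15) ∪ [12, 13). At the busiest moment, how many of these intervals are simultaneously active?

At 12, 3 of the intervals are simultaneously active.
No point has more.

3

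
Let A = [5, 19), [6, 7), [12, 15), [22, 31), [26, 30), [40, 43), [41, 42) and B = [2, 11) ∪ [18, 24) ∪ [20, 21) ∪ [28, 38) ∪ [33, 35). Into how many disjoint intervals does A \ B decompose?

3

A, merged: [5, 19), [22, 31), [40, 43).
B, merged: [2, 11), [18, 24), [28, 38).
A \ B = [11, 18), [24, 28), [40, 43).
That is 3 disjoint pieces.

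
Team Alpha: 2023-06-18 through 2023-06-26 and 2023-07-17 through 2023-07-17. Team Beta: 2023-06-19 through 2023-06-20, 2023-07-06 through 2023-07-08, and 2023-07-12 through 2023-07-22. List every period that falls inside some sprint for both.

2023-06-18 through 2023-06-26 meets the second set on 2023-06-19 through 2023-06-20.
2023-07-17 through 2023-07-17 meets the second set on 2023-07-17 through 2023-07-17.

2023-06-19 through 2023-06-20, 2023-07-17 through 2023-07-17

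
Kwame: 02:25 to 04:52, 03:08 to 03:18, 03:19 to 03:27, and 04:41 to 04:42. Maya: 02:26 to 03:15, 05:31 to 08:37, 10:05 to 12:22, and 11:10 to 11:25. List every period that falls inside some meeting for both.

Merge the first list: 02:25–04:52.
Merge the second list: 02:26–03:15, 05:31–08:37, 10:05–12:22.
02:25–04:52 ∩ B → 02:26–03:15.

02:26–03:15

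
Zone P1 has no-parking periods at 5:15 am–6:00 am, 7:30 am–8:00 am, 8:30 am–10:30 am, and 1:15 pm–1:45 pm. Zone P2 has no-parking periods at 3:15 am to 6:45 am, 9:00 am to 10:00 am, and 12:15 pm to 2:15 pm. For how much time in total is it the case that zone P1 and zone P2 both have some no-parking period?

2 h 15 min

A ∩ B = 5:15 am–6:00 am, 9:00 am–10:00 am, 1:15 pm–1:45 pm.
Total: 45 min + 1 h + 30 min = 2 h 15 min.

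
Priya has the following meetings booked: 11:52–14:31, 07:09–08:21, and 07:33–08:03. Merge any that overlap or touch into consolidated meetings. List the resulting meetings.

Sort by start: 07:09-08:21, 07:33-08:03, 11:52-14:31.
07:33-08:03 overlaps/touches 07:09-08:21 → extend to 07:09-08:21.
11:52-14:31 is disjoint → start new block.

07:09-08:21, 11:52-14:31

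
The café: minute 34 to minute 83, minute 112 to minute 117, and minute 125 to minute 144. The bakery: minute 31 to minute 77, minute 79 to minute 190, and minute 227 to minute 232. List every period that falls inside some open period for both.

minute 34 to minute 83 ∩ B → minute 34 to minute 77, minute 79 to minute 83.
minute 112 to minute 117 ∩ B → minute 112 to minute 117.
minute 125 to minute 144 ∩ B → minute 125 to minute 144.

minute 34 to minute 77, minute 79 to minute 83, minute 112 to minute 117, minute 125 to minute 144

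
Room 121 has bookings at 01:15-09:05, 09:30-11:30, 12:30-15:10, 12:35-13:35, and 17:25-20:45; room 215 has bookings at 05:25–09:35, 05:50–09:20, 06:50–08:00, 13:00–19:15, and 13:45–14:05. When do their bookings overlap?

A, merged: 01:15–09:05, 09:30–11:30, 12:30–15:10, 17:25–20:45.
B, merged: 05:25–09:35, 13:00–19:15.
01:15–09:05 ∩ B → 05:25–09:05.
09:30–11:30 ∩ B → 09:30–09:35.
12:30–15:10 ∩ B → 13:00–15:10.
17:25–20:45 ∩ B → 17:25–19:15.

05:25–09:05, 09:30–09:35, 13:00–15:10, 17:25–19:15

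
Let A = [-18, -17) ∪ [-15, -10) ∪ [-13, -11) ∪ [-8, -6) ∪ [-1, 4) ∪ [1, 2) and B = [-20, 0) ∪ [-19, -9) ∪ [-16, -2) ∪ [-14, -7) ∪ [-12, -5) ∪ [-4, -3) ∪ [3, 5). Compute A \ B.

First set merges to [-18, -17), [-15, -10), [-8, -6), [-1, 4).
Second set merges to [-20, 0), [3, 5).
[-18, -17): entirely removed.
[-15, -10): entirely removed.
[-8, -6): entirely removed.
[-1, 4) \ B = [0, 3).

[0, 3)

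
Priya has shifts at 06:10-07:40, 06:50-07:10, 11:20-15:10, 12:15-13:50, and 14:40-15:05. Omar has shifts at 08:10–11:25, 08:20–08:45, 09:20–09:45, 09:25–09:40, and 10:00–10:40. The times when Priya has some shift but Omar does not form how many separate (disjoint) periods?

2

Merge the first list: 06:10-07:40, 11:20-15:10.
Merge the second list: 08:10-11:25.
A \ B = 06:10-07:40, 11:25-15:10.
That is 2 disjoint pieces.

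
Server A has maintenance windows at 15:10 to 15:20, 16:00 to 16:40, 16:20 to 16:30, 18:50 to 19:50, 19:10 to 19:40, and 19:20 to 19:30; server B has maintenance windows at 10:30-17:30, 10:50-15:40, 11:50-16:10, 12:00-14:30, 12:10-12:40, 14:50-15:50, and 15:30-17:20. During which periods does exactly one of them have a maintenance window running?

A, merged: 15:10–15:20, 16:00–16:40, 18:50–19:50.
B, merged: 10:30–17:30.
A but not B: 18:50–19:50.
B but not A: 10:30–15:10, 15:20–16:00, 16:40–17:30.
Combining gives A △ B.

10:30–15:10, 15:20–16:00, 16:40–17:30, 18:50–19:50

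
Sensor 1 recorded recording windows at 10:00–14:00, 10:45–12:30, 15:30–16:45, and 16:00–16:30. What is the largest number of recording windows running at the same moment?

At 10:45, 2 of the intervals are simultaneously active.
No point has more.

2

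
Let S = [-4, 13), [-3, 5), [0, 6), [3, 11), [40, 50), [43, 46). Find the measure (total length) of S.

27

Merged: [-4, 13), [40, 50).
Lengths: 17 + 10 = 27.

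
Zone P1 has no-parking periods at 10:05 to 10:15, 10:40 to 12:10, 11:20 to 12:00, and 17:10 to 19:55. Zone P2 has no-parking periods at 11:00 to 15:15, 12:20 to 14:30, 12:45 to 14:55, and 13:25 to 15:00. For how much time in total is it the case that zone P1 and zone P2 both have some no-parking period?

Merge the first list: 10:05-10:15, 10:40-12:10, 17:10-19:55.
Merge the second list: 11:00-15:15.
A ∩ B = 11:00-12:10.
Total: 1 h 10 min.

1 h 10 min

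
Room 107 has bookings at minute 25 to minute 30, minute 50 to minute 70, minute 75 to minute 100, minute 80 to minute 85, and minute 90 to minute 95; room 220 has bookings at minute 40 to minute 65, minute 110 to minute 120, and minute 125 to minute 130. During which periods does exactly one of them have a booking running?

Merge the first list: minute 25 to minute 30, minute 50 to minute 70, minute 75 to minute 100.
A but not B: minute 25 to minute 30, minute 65 to minute 70, minute 75 to minute 100.
B but not A: minute 40 to minute 50, minute 110 to minute 120, minute 125 to minute 130.
Combining gives A △ B.

minute 25 to minute 30, minute 40 to minute 50, minute 65 to minute 70, minute 75 to minute 100, minute 110 to minute 120, minute 125 to minute 130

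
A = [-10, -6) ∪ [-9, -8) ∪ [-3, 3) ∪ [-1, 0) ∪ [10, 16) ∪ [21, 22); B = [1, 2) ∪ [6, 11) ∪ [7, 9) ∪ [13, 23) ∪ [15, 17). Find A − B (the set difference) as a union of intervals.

[-10, -6) ∪ [-3, 1) ∪ [2, 3) ∪ [11, 13)

Merge the first list: [-10, -6), [-3, 3), [10, 16), [21, 22).
Merge the second list: [1, 2), [6, 11), [13, 23).
[-10, -6) is untouched.
[-3, 3) with B removed leaves [-3, 1), [2, 3).
[10, 16) with B removed leaves [11, 13).
[21, 22) lies entirely inside B → drops out.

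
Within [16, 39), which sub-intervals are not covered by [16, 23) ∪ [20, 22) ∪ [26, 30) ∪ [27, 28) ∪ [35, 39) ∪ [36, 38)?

Covered (merged): [16, 23), [26, 30), [35, 39).
Complement within [16, 39): [23, 26), [30, 35).

[23, 26) ∪ [30, 35)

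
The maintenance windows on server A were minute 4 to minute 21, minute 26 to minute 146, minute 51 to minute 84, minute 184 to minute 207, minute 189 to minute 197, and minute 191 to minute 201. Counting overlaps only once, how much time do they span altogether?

160 minutes

Merged: minute 4 to minute 21, minute 26 to minute 146, minute 184 to minute 207.
Lengths: 17 minutes + 120 minutes + 23 minutes = 160 minutes.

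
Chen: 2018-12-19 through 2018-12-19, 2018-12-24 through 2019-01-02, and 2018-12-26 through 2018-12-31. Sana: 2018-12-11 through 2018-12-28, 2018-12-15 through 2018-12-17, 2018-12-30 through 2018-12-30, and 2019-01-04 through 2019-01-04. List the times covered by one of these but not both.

2018-12-11 through 2018-12-18, 2018-12-20 through 2018-12-23, 2018-12-29 through 2018-12-29, 2018-12-31 through 2019-01-02, 2019-01-04 through 2019-01-04

Merge the first list: 2018-12-19 through 2018-12-19, 2018-12-24 through 2019-01-02.
Merge the second list: 2018-12-11 through 2018-12-28, 2018-12-30 through 2018-12-30, 2019-01-04 through 2019-01-04.
A \ B = 2018-12-29 through 2018-12-29, 2018-12-31 through 2019-01-02.
B \ A = 2018-12-11 through 2018-12-18, 2018-12-20 through 2018-12-23, 2019-01-04 through 2019-01-04.
Union of the two gives the symmetric difference.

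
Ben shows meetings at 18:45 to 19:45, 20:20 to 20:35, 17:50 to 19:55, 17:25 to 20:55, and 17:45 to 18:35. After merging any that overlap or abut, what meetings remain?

Sort by start: 17:25–20:55, 17:45–18:35, 17:50–19:55, 18:45–19:45, 20:20–20:35.
17:45–18:35 overlaps/touches 17:25–20:55 → extend to 17:25–20:55.
17:50–19:55 overlaps/touches 17:25–20:55 → extend to 17:25–20:55.
18:45–19:45 overlaps/touches 17:25–20:55 → extend to 17:25–20:55.
20:20–20:35 overlaps/touches 17:25–20:55 → extend to 17:25–20:55.

17:25–20:55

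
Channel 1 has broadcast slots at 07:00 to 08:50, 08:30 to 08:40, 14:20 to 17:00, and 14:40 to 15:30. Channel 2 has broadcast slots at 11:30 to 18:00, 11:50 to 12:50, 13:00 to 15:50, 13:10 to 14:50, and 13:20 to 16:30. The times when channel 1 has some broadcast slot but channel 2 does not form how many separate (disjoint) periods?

A, merged: 07:00–08:50, 14:20–17:00.
B, merged: 11:30–18:00.
A \ B = 07:00–08:50.
That is 1 disjoint piece.

1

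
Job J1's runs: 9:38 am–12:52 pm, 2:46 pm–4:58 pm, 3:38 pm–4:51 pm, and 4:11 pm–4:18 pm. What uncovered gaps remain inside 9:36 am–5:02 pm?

The merged coverage is 9:38 am–12:52 pm, 2:46 pm–4:58 pm.
Gaps within 9:36 am–5:02 pm: 9:36 am–9:38 am, 12:52 pm–2:46 pm, 4:58 pm–5:02 pm.

9:36 am–9:38 am, 12:52 pm–2:46 pm, 4:58 pm–5:02 pm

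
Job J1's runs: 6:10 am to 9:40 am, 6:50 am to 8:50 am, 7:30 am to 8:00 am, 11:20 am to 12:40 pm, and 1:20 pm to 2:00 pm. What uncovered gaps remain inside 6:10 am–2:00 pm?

9:40 am–11:20 am, 12:40 pm–1:20 pm

After merging, the occupied span is 6:10 am–9:40 am, 11:20 am–12:40 pm, 1:20 pm–2:00 pm.
Gaps within 6:10 am–2:00 pm: 9:40 am–11:20 am, 12:40 pm–1:20 pm.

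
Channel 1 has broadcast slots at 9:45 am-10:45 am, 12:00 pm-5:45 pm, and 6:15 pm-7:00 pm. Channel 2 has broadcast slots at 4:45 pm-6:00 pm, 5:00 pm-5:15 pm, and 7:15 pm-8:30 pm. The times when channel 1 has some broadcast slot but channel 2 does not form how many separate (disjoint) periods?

3

Merge the second list: 4:45 pm-6:00 pm, 7:15 pm-8:30 pm.
A \ B = 9:45 am-10:45 am, 12:00 pm-4:45 pm, 6:15 pm-7:00 pm.
That is 3 disjoint pieces.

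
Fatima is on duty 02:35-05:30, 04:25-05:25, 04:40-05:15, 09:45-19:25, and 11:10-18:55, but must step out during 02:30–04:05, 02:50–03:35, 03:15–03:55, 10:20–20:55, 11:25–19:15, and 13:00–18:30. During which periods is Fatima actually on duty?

04:05–05:30, 09:45–10:20

Merge the first list: 02:35–05:30, 09:45–19:25.
Merge the second list: 02:30–04:05, 10:20–20:55.
02:35–05:30 minus B → 04:05–05:30.
09:45–19:25 minus B → 09:45–10:20.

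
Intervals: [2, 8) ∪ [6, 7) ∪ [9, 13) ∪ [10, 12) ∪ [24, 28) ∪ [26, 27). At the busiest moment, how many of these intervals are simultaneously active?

Sweep endpoints in order; track running count of active intervals.
Peak of 2 reached at 6.

2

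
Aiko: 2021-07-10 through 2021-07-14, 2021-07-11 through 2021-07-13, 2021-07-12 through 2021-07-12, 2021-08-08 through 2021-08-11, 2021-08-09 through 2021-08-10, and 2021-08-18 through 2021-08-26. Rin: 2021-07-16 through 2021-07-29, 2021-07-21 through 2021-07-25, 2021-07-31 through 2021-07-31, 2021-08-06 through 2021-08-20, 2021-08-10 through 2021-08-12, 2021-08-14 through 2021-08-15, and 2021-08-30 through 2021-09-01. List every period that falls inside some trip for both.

A, merged: 2021-07-10 through 2021-07-14, 2021-08-08 through 2021-08-11, 2021-08-18 through 2021-08-26.
B, merged: 2021-07-16 through 2021-07-29, 2021-07-31 through 2021-07-31, 2021-08-06 through 2021-08-20, 2021-08-30 through 2021-09-01.
2021-07-10 through 2021-07-14: no overlap with the second set.
2021-08-08 through 2021-08-11 meets the second set on 2021-08-08 through 2021-08-11.
2021-08-18 through 2021-08-26 meets the second set on 2021-08-18 through 2021-08-20.

2021-08-08 through 2021-08-11, 2021-08-18 through 2021-08-20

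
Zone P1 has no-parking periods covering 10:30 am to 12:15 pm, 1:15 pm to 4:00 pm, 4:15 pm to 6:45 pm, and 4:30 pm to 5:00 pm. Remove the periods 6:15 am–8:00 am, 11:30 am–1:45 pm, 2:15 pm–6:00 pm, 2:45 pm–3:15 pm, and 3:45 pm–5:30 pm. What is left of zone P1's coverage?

Merge the first list: 10:30 am–12:15 pm, 1:15 pm–4:00 pm, 4:15 pm–6:45 pm.
Merge the second list: 6:15 am–8:00 am, 11:30 am–1:45 pm, 2:15 pm–6:00 pm.
10:30 am–12:15 pm \ B = 10:30 am–11:30 am.
1:15 pm–4:00 pm \ B = 1:45 pm–2:15 pm.
4:15 pm–6:45 pm \ B = 6:00 pm–6:45 pm.

10:30 am–11:30 am, 1:45 pm–2:15 pm, 6:00 pm–6:45 pm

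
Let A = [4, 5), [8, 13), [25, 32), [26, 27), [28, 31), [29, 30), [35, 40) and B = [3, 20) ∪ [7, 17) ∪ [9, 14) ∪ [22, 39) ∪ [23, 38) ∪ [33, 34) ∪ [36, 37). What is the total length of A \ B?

1

Merge the first list: [4, 5), [8, 13), [25, 32), [35, 40).
Merge the second list: [3, 20), [22, 39).
A \ B = [39, 40).
Total: 1.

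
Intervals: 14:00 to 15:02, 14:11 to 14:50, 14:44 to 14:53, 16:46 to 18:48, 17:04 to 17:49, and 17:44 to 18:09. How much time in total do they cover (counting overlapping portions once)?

3 h 4 min

Merged: 14:00–15:02, 16:46–18:48.
Lengths: 1 h 2 min + 2 h 2 min = 3 h 4 min.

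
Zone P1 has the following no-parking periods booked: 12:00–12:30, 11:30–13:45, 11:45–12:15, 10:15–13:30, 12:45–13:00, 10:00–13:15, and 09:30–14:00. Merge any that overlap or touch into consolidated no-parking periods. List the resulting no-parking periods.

09:30–14:00

Sort by start: 09:30–14:00, 10:00–13:15, 10:15–13:30, 11:30–13:45, 11:45–12:15, 12:00–12:30, 12:45–13:00.
10:00–13:15 overlaps/touches 09:30–14:00 → extend to 09:30–14:00.
10:15–13:30 overlaps/touches 09:30–14:00 → extend to 09:30–14:00.
11:30–13:45 overlaps/touches 09:30–14:00 → extend to 09:30–14:00.
11:45–12:15 overlaps/touches 09:30–14:00 → extend to 09:30–14:00.
12:00–12:30 overlaps/touches 09:30–14:00 → extend to 09:30–14:00.
12:45–13:00 overlaps/touches 09:30–14:00 → extend to 09:30–14:00.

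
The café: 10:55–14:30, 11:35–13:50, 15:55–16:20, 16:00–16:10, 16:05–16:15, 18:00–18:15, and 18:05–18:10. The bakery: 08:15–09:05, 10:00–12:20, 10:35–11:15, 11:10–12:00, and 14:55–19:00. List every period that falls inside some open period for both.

10:55–12:20, 15:55–16:20, 18:00–18:15

Merge the first list: 10:55–14:30, 15:55–16:20, 18:00–18:15.
Merge the second list: 08:15–09:05, 10:00–12:20, 14:55–19:00.
10:55–14:30 ∩ B → 10:55–12:20.
15:55–16:20 ∩ B → 15:55–16:20.
18:00–18:15 ∩ B → 18:00–18:15.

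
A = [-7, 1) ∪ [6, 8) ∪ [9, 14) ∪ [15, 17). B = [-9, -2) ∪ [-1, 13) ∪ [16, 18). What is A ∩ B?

[-7, 1) meets the second set on [-7, -2), [-1, 1).
[6, 8) meets the second set on [6, 8).
[9, 14) meets the second set on [9, 13).
[15, 17) meets the second set on [16, 17).

[-7, -2) ∪ [-1, 1) ∪ [6, 8) ∪ [9, 13) ∪ [16, 17)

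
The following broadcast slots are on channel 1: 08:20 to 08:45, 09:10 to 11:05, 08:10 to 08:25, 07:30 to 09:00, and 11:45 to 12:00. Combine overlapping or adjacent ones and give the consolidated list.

07:30–09:00, 09:10–11:05, 11:45–12:00

Sort by start: 07:30–09:00, 08:10–08:25, 08:20–08:45, 09:10–11:05, 11:45–12:00.
08:10–08:25 overlaps/touches 07:30–09:00 → extend to 07:30–09:00.
08:20–08:45 overlaps/touches 07:30–09:00 → extend to 07:30–09:00.
09:10–11:05 is disjoint → start new block.
11:45–12:00 is disjoint → start new block.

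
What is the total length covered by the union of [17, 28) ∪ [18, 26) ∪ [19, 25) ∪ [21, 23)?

11

Merged: [17, 28).
Length: 11.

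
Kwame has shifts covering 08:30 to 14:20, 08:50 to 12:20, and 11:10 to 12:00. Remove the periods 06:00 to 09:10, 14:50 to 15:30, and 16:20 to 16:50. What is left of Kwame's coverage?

A, merged: 08:30-14:20.
08:30-14:20 minus B → 09:10-14:20.

09:10-14:20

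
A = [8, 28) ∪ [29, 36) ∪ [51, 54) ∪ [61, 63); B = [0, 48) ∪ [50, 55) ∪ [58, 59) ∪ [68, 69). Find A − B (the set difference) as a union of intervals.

[61, 63)

[8, 28) lies entirely inside B → drops out.
[29, 36) lies entirely inside B → drops out.
[51, 54) lies entirely inside B → drops out.
[61, 63) is untouched.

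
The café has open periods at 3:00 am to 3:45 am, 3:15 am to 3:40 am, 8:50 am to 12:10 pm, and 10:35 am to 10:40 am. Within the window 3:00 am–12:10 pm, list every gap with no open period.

3:45 am–8:50 am

After merging, the occupied span is 3:00 am–3:45 am, 8:50 am–12:10 pm.
Uncovered inside 3:00 am–12:10 pm: 3:45 am–8:50 am.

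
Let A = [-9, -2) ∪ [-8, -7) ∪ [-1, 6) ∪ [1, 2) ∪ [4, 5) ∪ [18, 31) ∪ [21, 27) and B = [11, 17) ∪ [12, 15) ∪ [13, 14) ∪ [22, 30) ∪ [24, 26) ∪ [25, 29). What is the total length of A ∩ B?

First set merges to [-9, -2), [-1, 6), [18, 31).
Second set merges to [11, 17), [22, 30).
A ∩ B = [22, 30).
Total: 8.

8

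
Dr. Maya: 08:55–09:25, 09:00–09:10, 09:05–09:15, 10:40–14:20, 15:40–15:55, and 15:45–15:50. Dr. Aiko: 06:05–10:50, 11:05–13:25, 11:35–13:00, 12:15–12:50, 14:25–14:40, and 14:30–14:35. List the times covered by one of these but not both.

Merge the first list: 08:55-09:25, 10:40-14:20, 15:40-15:55.
Merge the second list: 06:05-10:50, 11:05-13:25, 14:25-14:40.
Only in the first: 10:50-11:05, 13:25-14:20, 15:40-15:55.
Only in the second: 06:05-08:55, 09:25-10:40, 14:25-14:40.
Together these are the periods covered by exactly one.

06:05-08:55, 09:25-10:40, 10:50-11:05, 13:25-14:20, 14:25-14:40, 15:40-15:55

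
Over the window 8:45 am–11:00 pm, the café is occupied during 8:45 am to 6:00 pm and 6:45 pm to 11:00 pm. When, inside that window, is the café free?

After merging, the occupied span is 8:45 am–6:00 pm, 6:45 pm–11:00 pm.
Uncovered inside 8:45 am–11:00 pm: 6:00 pm–6:45 pm.

6:00 pm–6:45 pm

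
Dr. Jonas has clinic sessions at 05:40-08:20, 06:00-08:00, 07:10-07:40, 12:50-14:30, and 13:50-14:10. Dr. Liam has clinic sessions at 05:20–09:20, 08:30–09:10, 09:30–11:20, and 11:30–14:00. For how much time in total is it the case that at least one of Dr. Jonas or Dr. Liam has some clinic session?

Merge the first list: 05:40–08:20, 12:50–14:30.
Merge the second list: 05:20–09:20, 09:30–11:20, 11:30–14:00.
A ∪ B = 05:20–09:20, 09:30–11:20, 11:30–14:30.
Total: 4 h + 1 h 50 min + 3 h = 8 h 50 min.

8 h 50 min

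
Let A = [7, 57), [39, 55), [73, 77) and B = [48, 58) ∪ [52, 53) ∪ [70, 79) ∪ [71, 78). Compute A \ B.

[7, 48)

Merge the first list: [7, 57), [73, 77).
Merge the second list: [48, 58), [70, 79).
[7, 57) minus B → [7, 48).
[73, 77): fully covered by B → removed.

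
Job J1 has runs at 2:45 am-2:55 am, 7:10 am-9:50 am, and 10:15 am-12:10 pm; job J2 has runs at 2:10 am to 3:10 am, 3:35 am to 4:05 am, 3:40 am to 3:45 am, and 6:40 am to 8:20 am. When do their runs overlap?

Second set merges to 2:10 am–3:10 am, 3:35 am–4:05 am, 6:40 am–8:20 am.
2:45 am–2:55 am ∩ B → 2:45 am–2:55 am.
7:10 am–9:50 am ∩ B → 7:10 am–8:20 am.
10:15 am–12:10 pm meets no B interval.

2:45 am–2:55 am, 7:10 am–8:20 am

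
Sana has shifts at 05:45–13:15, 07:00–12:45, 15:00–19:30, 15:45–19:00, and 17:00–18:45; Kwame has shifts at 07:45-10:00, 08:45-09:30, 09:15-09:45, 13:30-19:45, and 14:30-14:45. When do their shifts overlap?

07:45–10:00, 15:00–19:30

A, merged: 05:45–13:15, 15:00–19:30.
B, merged: 07:45–10:00, 13:30–19:45.
05:45–13:15 ∩ B → 07:45–10:00.
15:00–19:30 ∩ B → 15:00–19:30.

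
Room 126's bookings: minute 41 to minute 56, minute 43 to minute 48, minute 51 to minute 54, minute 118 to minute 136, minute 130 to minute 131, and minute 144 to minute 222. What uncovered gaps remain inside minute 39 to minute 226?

Covered (merged): minute 41 to minute 56, minute 118 to minute 136, minute 144 to minute 222.
Gaps within minute 39 to minute 226: minute 39 to minute 41, minute 56 to minute 118, minute 136 to minute 144, minute 222 to minute 226.

minute 39 to minute 41, minute 56 to minute 118, minute 136 to minute 144, minute 222 to minute 226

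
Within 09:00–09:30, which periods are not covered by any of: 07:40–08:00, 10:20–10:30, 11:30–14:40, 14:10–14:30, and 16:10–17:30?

After merging, the occupied span is 07:40-08:00, 10:20-10:30, 11:30-14:40, 16:10-17:30.
Gaps within 09:00-09:30: 09:00-09:30.

09:00-09:30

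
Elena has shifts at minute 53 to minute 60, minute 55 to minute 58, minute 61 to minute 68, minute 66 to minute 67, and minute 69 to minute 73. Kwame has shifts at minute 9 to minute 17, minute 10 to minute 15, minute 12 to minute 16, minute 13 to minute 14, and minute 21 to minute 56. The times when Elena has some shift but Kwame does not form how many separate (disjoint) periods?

3

Merge the first list: minute 53 to minute 60, minute 61 to minute 68, minute 69 to minute 73.
Merge the second list: minute 9 to minute 17, minute 21 to minute 56.
A \ B = minute 56 to minute 60, minute 61 to minute 68, minute 69 to minute 73.
That is 3 disjoint pieces.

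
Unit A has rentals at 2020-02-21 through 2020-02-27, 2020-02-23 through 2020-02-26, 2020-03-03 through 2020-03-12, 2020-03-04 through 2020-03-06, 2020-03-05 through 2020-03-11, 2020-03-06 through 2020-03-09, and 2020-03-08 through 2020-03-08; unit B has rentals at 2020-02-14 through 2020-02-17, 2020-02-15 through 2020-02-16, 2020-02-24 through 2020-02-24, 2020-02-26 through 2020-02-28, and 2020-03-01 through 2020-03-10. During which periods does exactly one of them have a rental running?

Merge the first list: 2020-02-21 through 2020-02-27, 2020-03-03 through 2020-03-12.
Merge the second list: 2020-02-14 through 2020-02-17, 2020-02-24 through 2020-02-24, 2020-02-26 through 2020-02-28, 2020-03-01 through 2020-03-10.
A but not B: 2020-02-21 through 2020-02-23, 2020-02-25 through 2020-02-25, 2020-03-11 through 2020-03-12.
B but not A: 2020-02-14 through 2020-02-17, 2020-02-28 through 2020-02-28, 2020-03-01 through 2020-03-02.
Combining gives A △ B.

2020-02-14 through 2020-02-17, 2020-02-21 through 2020-02-23, 2020-02-25 through 2020-02-25, 2020-02-28 through 2020-02-28, 2020-03-01 through 2020-03-02, 2020-03-11 through 2020-03-12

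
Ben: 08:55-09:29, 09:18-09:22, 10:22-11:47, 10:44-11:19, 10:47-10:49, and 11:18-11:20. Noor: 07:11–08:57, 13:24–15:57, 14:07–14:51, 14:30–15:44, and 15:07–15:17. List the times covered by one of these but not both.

Merge the first list: 08:55-09:29, 10:22-11:47.
Merge the second list: 07:11-08:57, 13:24-15:57.
A but not B: 08:57-09:29, 10:22-11:47.
B but not A: 07:11-08:55, 13:24-15:57.
Combining gives A △ B.

07:11-08:55, 08:57-09:29, 10:22-11:47, 13:24-15:57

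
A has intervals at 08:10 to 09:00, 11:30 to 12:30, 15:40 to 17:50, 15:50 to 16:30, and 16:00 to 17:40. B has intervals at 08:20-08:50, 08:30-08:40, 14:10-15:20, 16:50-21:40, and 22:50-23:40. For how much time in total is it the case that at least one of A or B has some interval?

A, merged: 08:10–09:00, 11:30–12:30, 15:40–17:50.
B, merged: 08:20–08:50, 14:10–15:20, 16:50–21:40, 22:50–23:40.
A ∪ B = 08:10–09:00, 11:30–12:30, 14:10–15:20, 15:40–21:40, 22:50–23:40.
Total: 50 min + 1 h + 1 h 10 min + 6 h + 50 min = 9 h 50 min.

9 h 50 min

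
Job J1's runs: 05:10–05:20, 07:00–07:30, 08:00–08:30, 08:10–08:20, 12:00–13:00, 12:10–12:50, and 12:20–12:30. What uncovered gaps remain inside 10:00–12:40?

10:00–12:00

The merged coverage is 05:10–05:20, 07:00–07:30, 08:00–08:30, 12:00–13:00.
Complement within 10:00–12:40: 10:00–12:00.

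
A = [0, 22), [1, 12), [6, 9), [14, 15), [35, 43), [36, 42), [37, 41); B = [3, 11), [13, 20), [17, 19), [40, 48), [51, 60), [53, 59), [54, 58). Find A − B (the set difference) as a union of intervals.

[0, 3) ∪ [11, 13) ∪ [20, 22) ∪ [35, 40)

Merge the first list: [0, 22), [35, 43).
Merge the second list: [3, 11), [13, 20), [40, 48), [51, 60).
[0, 22) \ B = [0, 3), [11, 13), [20, 22).
[35, 43) \ B = [35, 40).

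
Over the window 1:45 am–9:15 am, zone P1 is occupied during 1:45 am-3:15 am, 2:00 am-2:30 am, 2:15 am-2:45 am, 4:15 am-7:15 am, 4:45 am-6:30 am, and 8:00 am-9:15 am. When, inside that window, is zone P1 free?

3:15 am–4:15 am, 7:15 am–8:00 am

After merging, the occupied span is 1:45 am–3:15 am, 4:15 am–7:15 am, 8:00 am–9:15 am.
Uncovered inside 1:45 am–9:15 am: 3:15 am–4:15 am, 7:15 am–8:00 am.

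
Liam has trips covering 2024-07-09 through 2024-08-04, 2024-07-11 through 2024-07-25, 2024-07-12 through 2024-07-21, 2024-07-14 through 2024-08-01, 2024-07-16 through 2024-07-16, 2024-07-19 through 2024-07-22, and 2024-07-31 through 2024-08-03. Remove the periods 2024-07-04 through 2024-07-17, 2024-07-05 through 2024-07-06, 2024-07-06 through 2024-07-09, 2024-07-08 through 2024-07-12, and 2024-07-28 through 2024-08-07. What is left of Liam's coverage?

A, merged: 2024-07-09 through 2024-08-04.
B, merged: 2024-07-04 through 2024-07-17, 2024-07-28 through 2024-08-07.
2024-07-09 through 2024-08-04 minus B → 2024-07-18 through 2024-07-27.

2024-07-18 through 2024-07-27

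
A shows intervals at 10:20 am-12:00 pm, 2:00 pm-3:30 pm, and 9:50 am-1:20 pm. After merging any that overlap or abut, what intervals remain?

9:50 am–1:20 pm, 2:00 pm–3:30 pm

Sort by start: 9:50 am–1:20 pm, 10:20 am–12:00 pm, 2:00 pm–3:30 pm.
10:20 am–12:00 pm overlaps/touches 9:50 am–1:20 pm → extend to 9:50 am–1:20 pm.
2:00 pm–3:30 pm is disjoint → start new block.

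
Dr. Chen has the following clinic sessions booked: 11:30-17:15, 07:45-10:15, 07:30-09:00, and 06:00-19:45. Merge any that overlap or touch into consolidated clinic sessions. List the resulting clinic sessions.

06:00–19:45

Sort by start: 06:00–19:45, 07:30–09:00, 07:45–10:15, 11:30–17:15.
07:30–09:00 overlaps/touches 06:00–19:45 → extend to 06:00–19:45.
07:45–10:15 overlaps/touches 06:00–19:45 → extend to 06:00–19:45.
11:30–17:15 overlaps/touches 06:00–19:45 → extend to 06:00–19:45.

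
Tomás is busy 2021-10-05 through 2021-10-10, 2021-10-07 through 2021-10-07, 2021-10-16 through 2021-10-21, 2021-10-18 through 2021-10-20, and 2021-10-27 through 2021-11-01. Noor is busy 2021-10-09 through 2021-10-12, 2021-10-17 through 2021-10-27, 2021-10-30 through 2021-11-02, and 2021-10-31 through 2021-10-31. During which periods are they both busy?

2021-10-09 through 2021-10-10, 2021-10-17 through 2021-10-21, 2021-10-27 through 2021-10-27, 2021-10-30 through 2021-11-01

Merge the first list: 2021-10-05 through 2021-10-10, 2021-10-16 through 2021-10-21, 2021-10-27 through 2021-11-01.
Merge the second list: 2021-10-09 through 2021-10-12, 2021-10-17 through 2021-10-27, 2021-10-30 through 2021-11-02.
2021-10-05 through 2021-10-10 overlaps B on 2021-10-09 through 2021-10-10.
2021-10-16 through 2021-10-21 overlaps B on 2021-10-17 through 2021-10-21.
2021-10-27 through 2021-11-01 overlaps B on 2021-10-27 through 2021-10-27, 2021-10-30 through 2021-11-01.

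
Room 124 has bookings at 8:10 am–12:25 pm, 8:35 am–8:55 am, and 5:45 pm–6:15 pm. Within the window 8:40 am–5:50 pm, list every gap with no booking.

12:25 pm–5:45 pm

The merged coverage is 8:10 am–12:25 pm, 5:45 pm–6:15 pm.
Uncovered inside 8:40 am–5:50 pm: 12:25 pm–5:45 pm.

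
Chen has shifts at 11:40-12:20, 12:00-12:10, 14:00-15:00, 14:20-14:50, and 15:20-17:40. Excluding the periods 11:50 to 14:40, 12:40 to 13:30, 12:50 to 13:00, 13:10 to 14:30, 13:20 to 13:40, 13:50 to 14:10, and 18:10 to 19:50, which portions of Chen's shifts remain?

A, merged: 11:40–12:20, 14:00–15:00, 15:20–17:40.
B, merged: 11:50–14:40, 18:10–19:50.
11:40–12:20 with B removed leaves 11:40–11:50.
14:00–15:00 with B removed leaves 14:40–15:00.
15:20–17:40 is untouched.

11:40–11:50, 14:40–15:00, 15:20–17:40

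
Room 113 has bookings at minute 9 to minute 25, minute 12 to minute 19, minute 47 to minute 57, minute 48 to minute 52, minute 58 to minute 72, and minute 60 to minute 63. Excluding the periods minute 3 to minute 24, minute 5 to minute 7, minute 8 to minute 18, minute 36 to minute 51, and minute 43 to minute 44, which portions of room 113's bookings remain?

First set merges to minute 9 to minute 25, minute 47 to minute 57, minute 58 to minute 72.
Second set merges to minute 3 to minute 24, minute 36 to minute 51.
minute 9 to minute 25 \ B = minute 24 to minute 25.
minute 47 to minute 57 \ B = minute 51 to minute 57.
minute 58 to minute 72: nothing removed.

minute 24 to minute 25, minute 51 to minute 57, minute 58 to minute 72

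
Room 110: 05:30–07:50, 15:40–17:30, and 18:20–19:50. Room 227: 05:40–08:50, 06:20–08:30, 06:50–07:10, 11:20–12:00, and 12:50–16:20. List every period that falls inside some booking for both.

05:40–07:50, 15:40–16:20

Second set merges to 05:40–08:50, 11:20–12:00, 12:50–16:20.
05:30–07:50 meets the second set on 05:40–07:50.
15:40–17:30 meets the second set on 15:40–16:20.
18:20–19:50: no overlap with the second set.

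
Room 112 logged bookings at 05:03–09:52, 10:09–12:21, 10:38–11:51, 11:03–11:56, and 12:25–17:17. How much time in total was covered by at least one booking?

Merged: 05:03–09:52, 10:09–12:21, 12:25–17:17.
Lengths: 4 h 49 min + 2 h 12 min + 4 h 52 min = 11 h 53 min.

11 h 53 min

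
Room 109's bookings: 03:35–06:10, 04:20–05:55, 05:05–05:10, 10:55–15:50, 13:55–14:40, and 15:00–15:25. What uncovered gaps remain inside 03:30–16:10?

03:30–03:35, 06:10–10:55, 15:50–16:10

After merging, the occupied span is 03:35–06:10, 10:55–15:50.
Complement within 03:30–16:10: 03:30–03:35, 06:10–10:55, 15:50–16:10.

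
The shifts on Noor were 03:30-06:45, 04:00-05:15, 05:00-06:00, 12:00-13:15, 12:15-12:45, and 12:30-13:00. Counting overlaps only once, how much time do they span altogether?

4 h 30 min

Merged: 03:30–06:45, 12:00–13:15.
Lengths: 3 h 15 min + 1 h 15 min = 4 h 30 min.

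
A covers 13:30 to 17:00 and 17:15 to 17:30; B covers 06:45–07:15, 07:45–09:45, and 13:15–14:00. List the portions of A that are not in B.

13:30–17:00 \ B = 14:00–17:00.
17:15–17:30: nothing removed.

14:00–17:00, 17:15–17:30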